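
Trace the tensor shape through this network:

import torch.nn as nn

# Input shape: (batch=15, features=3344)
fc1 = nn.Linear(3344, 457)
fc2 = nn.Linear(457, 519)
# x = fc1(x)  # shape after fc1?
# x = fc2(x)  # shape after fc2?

Input shape: (15, 3344)
  -> after fc1: (15, 457)
Output shape: (15, 519)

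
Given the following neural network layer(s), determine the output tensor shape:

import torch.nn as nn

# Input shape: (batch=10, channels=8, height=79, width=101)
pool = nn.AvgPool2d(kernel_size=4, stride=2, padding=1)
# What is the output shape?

Input shape: (10, 8, 79, 101)
Output shape: (10, 8, 39, 50)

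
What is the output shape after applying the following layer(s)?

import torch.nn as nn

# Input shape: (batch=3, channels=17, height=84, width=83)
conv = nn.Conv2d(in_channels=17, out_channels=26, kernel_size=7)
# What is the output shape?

Input shape: (3, 17, 84, 83)
Output shape: (3, 26, 78, 77)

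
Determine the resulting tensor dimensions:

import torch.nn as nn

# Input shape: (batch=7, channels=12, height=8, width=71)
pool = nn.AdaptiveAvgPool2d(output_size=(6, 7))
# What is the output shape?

Input shape: (7, 12, 8, 71)
Output shape: (7, 12, 6, 7)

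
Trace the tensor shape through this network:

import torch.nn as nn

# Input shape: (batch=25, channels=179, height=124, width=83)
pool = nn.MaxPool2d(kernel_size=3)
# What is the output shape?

Input shape: (25, 179, 124, 83)
Output shape: (25, 179, 41, 27)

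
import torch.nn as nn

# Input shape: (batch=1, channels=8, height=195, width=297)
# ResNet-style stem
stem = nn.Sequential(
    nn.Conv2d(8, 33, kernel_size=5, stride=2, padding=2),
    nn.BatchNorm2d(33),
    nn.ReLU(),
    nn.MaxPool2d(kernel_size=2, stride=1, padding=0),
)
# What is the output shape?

Input shape: (1, 8, 195, 297)
  -> after Conv2d 5x5 stride=2: (1, 33, 98, 149)
Output shape: (1, 33, 97, 148)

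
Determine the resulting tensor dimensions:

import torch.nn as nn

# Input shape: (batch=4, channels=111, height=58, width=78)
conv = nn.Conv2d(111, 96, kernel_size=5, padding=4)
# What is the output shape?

Input shape: (4, 111, 58, 78)
Output shape: (4, 96, 62, 82)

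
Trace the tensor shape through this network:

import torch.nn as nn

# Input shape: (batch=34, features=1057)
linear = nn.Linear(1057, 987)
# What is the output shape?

Input shape: (34, 1057)
Output shape: (34, 987)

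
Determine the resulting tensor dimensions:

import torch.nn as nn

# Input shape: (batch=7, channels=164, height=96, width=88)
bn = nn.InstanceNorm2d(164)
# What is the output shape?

Input shape: (7, 164, 96, 88)
Output shape: (7, 164, 96, 88)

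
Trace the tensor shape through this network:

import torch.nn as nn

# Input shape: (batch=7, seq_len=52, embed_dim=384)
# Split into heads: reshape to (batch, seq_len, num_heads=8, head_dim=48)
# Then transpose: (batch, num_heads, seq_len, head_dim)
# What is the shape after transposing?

Input shape: (7, 52, 384)
  -> after reshape: (7, 52, 8, 48)
Output shape: (7, 8, 52, 48)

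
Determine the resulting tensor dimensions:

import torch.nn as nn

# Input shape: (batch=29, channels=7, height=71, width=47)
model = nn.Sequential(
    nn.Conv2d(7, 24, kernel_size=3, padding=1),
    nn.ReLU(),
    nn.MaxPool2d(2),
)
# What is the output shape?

Input shape: (29, 7, 71, 47)
  -> after Conv2d: (29, 24, 71, 47)
  -> after ReLU: (29, 24, 71, 47)
Output shape: (29, 24, 35, 23)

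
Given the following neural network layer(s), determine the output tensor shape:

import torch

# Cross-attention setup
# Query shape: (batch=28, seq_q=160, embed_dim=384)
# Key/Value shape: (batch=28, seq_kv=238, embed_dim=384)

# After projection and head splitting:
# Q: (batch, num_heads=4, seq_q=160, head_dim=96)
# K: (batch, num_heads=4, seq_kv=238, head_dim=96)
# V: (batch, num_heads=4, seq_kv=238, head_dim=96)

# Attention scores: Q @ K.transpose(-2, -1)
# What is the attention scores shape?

Input shape: (28, 160, 384)
Output shape: (28, 4, 160, 238)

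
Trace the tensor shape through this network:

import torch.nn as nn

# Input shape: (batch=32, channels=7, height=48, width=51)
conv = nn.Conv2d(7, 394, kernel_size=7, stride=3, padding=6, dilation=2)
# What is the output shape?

Input shape: (32, 7, 48, 51)
Output shape: (32, 394, 16, 17)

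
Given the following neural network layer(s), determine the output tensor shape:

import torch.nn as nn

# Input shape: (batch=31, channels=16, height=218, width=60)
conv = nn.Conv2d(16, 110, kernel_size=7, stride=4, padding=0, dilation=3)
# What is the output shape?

Input shape: (31, 16, 218, 60)
Output shape: (31, 110, 50, 11)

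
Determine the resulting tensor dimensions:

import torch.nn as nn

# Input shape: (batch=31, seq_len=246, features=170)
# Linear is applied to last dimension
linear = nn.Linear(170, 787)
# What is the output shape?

Input shape: (31, 246, 170)
Output shape: (31, 246, 787)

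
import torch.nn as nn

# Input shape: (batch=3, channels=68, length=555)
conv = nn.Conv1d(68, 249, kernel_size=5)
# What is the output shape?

Input shape: (3, 68, 555)
Output shape: (3, 249, 551)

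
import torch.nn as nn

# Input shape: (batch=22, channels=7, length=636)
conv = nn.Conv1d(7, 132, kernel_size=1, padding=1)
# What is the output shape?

Input shape: (22, 7, 636)
Output shape: (22, 132, 638)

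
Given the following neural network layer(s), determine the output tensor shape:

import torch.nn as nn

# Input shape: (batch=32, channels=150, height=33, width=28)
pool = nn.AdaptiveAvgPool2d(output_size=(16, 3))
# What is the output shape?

Input shape: (32, 150, 33, 28)
Output shape: (32, 150, 16, 3)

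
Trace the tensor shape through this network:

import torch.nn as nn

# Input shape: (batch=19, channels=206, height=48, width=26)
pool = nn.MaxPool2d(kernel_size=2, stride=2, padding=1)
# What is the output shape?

Input shape: (19, 206, 48, 26)
Output shape: (19, 206, 25, 14)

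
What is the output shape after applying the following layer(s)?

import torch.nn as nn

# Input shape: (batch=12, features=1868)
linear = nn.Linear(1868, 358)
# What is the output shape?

Input shape: (12, 1868)
Output shape: (12, 358)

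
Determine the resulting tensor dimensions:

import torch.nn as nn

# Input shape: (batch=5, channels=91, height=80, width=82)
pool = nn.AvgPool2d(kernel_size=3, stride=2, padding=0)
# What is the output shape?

Input shape: (5, 91, 80, 82)
Output shape: (5, 91, 39, 40)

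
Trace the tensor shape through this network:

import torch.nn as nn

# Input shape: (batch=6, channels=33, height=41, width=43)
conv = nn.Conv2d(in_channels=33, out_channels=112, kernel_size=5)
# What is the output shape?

Input shape: (6, 33, 41, 43)
Output shape: (6, 112, 37, 39)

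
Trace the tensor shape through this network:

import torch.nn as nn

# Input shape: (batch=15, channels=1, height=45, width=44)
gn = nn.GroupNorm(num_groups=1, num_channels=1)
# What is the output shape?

Input shape: (15, 1, 45, 44)
Output shape: (15, 1, 45, 44)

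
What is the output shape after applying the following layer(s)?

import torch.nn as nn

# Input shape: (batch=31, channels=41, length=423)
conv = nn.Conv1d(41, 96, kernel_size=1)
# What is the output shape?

Input shape: (31, 41, 423)
Output shape: (31, 96, 423)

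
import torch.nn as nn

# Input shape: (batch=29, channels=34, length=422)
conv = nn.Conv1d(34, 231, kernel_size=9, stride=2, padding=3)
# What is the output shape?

Input shape: (29, 34, 422)
Output shape: (29, 231, 210)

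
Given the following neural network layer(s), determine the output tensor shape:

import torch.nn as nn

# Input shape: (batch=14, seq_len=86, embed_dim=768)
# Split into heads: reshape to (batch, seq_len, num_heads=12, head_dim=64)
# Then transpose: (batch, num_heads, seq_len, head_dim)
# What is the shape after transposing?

Input shape: (14, 86, 768)
  -> after reshape: (14, 86, 12, 64)
Output shape: (14, 12, 86, 64)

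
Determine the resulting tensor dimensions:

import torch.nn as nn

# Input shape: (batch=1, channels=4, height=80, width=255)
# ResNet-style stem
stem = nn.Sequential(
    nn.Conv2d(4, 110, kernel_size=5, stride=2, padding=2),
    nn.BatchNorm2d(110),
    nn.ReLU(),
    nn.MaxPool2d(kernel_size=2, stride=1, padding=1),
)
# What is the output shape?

Input shape: (1, 4, 80, 255)
  -> after Conv2d 5x5 stride=2: (1, 110, 40, 128)
Output shape: (1, 110, 41, 129)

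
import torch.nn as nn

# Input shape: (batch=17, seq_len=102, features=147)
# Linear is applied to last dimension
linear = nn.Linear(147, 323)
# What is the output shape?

Input shape: (17, 102, 147)
Output shape: (17, 102, 323)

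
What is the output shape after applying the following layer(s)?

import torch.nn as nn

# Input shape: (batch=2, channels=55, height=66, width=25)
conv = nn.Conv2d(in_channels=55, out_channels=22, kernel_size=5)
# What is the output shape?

Input shape: (2, 55, 66, 25)
Output shape: (2, 22, 62, 21)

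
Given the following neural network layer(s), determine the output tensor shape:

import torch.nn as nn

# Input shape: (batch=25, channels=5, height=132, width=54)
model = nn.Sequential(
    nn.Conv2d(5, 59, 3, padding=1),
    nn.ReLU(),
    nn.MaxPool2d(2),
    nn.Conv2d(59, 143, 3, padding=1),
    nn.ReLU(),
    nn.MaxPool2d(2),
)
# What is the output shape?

Input shape: (25, 5, 132, 54)
  -> after first Conv2d: (25, 59, 132, 54)
  -> after first MaxPool2d: (25, 59, 66, 27)
  -> after second Conv2d: (25, 143, 66, 27)
Output shape: (25, 143, 33, 13)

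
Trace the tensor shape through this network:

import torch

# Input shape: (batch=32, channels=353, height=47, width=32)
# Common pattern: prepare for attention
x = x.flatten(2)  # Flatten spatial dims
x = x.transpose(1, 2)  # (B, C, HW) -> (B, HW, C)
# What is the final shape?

Input shape: (32, 353, 47, 32)
  -> after flatten(2): (32, 353, 1504)
Output shape: (32, 1504, 353)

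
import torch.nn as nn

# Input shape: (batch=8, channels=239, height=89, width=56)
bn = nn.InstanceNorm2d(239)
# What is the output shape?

Input shape: (8, 239, 89, 56)
Output shape: (8, 239, 89, 56)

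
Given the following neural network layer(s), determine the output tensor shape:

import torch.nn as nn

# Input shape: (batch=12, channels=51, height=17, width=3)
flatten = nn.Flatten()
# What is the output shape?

Input shape: (12, 51, 17, 3)
Output shape: (12, 2601)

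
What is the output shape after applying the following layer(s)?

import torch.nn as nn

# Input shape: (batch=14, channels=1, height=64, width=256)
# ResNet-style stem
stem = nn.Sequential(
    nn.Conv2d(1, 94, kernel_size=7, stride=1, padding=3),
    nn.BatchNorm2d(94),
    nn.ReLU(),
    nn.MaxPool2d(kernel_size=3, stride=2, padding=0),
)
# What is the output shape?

Input shape: (14, 1, 64, 256)
  -> after Conv2d 7x7 stride=1: (14, 94, 64, 256)
Output shape: (14, 94, 31, 127)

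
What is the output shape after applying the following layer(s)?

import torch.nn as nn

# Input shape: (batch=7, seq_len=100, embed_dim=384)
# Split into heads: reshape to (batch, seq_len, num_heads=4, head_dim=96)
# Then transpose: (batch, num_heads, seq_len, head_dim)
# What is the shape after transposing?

Input shape: (7, 100, 384)
  -> after reshape: (7, 100, 4, 96)
Output shape: (7, 4, 100, 96)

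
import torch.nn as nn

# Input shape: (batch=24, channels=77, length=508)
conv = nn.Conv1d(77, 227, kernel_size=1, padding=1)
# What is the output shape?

Input shape: (24, 77, 508)
Output shape: (24, 227, 510)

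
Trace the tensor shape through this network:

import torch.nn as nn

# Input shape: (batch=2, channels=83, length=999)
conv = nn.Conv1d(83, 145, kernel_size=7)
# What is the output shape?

Input shape: (2, 83, 999)
Output shape: (2, 145, 993)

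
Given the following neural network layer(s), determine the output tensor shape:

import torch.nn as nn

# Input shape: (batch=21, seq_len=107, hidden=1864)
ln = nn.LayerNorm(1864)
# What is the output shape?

Input shape: (21, 107, 1864)
Output shape: (21, 107, 1864)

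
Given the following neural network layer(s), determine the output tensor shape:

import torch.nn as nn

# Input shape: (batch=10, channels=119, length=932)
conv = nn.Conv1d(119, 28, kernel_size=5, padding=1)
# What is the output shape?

Input shape: (10, 119, 932)
Output shape: (10, 28, 930)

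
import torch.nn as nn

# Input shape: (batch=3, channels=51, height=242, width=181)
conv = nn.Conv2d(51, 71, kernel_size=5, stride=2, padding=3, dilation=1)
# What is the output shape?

Input shape: (3, 51, 242, 181)
Output shape: (3, 71, 122, 92)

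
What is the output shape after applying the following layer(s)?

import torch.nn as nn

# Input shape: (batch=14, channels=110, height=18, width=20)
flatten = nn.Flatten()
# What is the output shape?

Input shape: (14, 110, 18, 20)
Output shape: (14, 39600)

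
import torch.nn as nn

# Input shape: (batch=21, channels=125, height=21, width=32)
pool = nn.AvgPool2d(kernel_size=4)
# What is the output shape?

Input shape: (21, 125, 21, 32)
Output shape: (21, 125, 5, 8)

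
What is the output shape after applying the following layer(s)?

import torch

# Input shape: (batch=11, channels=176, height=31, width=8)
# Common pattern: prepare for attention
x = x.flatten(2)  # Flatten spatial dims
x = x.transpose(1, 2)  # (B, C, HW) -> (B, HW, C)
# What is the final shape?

Input shape: (11, 176, 31, 8)
  -> after flatten(2): (11, 176, 248)
Output shape: (11, 248, 176)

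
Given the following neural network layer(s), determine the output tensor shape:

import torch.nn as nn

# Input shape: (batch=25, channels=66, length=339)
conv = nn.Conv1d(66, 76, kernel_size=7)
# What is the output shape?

Input shape: (25, 66, 339)
Output shape: (25, 76, 333)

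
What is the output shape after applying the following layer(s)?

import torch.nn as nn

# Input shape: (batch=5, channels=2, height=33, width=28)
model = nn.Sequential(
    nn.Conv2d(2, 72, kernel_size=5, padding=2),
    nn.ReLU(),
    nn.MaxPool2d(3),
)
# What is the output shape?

Input shape: (5, 2, 33, 28)
  -> after Conv2d: (5, 72, 33, 28)
  -> after ReLU: (5, 72, 33, 28)
Output shape: (5, 72, 11, 9)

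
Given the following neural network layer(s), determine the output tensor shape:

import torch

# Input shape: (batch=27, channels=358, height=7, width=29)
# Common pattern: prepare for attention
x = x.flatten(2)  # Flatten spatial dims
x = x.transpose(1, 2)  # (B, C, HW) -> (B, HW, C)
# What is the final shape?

Input shape: (27, 358, 7, 29)
  -> after flatten(2): (27, 358, 203)
Output shape: (27, 203, 358)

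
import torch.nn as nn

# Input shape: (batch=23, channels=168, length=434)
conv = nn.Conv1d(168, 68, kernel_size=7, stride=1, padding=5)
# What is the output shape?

Input shape: (23, 168, 434)
Output shape: (23, 68, 438)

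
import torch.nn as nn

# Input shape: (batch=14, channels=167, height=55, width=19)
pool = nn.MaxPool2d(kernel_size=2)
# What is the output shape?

Input shape: (14, 167, 55, 19)
Output shape: (14, 167, 27, 9)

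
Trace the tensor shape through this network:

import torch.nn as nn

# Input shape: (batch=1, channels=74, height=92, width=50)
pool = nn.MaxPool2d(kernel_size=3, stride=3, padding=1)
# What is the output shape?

Input shape: (1, 74, 92, 50)
Output shape: (1, 74, 31, 17)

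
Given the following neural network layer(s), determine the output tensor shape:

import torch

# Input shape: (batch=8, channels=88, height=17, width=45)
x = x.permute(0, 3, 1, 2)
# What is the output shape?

Input shape: (8, 88, 17, 45)
Output shape: (8, 45, 88, 17)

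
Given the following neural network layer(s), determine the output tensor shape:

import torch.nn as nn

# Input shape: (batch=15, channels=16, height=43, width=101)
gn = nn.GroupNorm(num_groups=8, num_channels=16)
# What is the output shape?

Input shape: (15, 16, 43, 101)
Output shape: (15, 16, 43, 101)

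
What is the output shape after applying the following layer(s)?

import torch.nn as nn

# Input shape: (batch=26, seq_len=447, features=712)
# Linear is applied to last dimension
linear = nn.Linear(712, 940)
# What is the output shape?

Input shape: (26, 447, 712)
Output shape: (26, 447, 940)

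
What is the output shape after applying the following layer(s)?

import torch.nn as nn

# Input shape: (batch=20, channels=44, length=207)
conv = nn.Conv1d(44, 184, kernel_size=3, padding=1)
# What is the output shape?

Input shape: (20, 44, 207)
Output shape: (20, 184, 207)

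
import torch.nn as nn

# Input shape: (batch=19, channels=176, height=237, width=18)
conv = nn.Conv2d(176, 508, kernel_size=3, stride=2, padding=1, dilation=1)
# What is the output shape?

Input shape: (19, 176, 237, 18)
Output shape: (19, 508, 119, 9)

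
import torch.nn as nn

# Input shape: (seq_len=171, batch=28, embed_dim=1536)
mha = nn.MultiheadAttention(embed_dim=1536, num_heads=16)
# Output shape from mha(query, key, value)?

Input shape: (171, 28, 1536)
Output shape: (171, 28, 1536)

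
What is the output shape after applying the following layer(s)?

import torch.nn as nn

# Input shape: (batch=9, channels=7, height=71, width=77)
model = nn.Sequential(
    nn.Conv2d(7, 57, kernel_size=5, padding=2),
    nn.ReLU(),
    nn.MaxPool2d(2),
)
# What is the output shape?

Input shape: (9, 7, 71, 77)
  -> after Conv2d: (9, 57, 71, 77)
  -> after ReLU: (9, 57, 71, 77)
Output shape: (9, 57, 35, 38)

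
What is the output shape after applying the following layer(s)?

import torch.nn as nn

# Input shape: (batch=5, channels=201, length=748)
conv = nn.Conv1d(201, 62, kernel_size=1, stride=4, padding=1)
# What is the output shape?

Input shape: (5, 201, 748)
Output shape: (5, 62, 188)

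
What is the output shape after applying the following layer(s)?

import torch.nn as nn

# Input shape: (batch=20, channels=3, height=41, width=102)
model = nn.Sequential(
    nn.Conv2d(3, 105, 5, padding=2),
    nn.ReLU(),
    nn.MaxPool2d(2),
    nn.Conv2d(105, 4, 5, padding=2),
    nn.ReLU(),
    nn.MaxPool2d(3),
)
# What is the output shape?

Input shape: (20, 3, 41, 102)
  -> after first Conv2d: (20, 105, 41, 102)
  -> after first MaxPool2d: (20, 105, 20, 51)
  -> after second Conv2d: (20, 4, 20, 51)
Output shape: (20, 4, 6, 17)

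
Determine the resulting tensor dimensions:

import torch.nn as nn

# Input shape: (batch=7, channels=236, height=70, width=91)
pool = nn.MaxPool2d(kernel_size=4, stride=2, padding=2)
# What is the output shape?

Input shape: (7, 236, 70, 91)
Output shape: (7, 236, 36, 46)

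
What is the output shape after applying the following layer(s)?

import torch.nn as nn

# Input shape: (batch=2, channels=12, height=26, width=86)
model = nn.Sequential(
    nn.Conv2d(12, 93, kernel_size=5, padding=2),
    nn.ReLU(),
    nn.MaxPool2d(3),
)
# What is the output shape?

Input shape: (2, 12, 26, 86)
  -> after Conv2d: (2, 93, 26, 86)
  -> after ReLU: (2, 93, 26, 86)
Output shape: (2, 93, 8, 28)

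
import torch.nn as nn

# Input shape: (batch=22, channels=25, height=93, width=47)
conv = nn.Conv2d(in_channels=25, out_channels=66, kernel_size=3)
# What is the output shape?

Input shape: (22, 25, 93, 47)
Output shape: (22, 66, 91, 45)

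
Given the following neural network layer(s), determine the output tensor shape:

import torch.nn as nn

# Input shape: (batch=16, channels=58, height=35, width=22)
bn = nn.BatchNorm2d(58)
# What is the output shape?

Input shape: (16, 58, 35, 22)
Output shape: (16, 58, 35, 22)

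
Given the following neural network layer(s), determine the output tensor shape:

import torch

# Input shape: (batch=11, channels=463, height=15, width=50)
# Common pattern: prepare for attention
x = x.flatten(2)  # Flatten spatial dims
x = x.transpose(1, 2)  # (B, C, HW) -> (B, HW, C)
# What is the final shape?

Input shape: (11, 463, 15, 50)
  -> after flatten(2): (11, 463, 750)
Output shape: (11, 750, 463)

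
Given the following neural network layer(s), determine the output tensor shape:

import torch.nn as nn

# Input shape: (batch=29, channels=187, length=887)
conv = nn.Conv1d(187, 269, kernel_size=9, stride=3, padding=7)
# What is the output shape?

Input shape: (29, 187, 887)
Output shape: (29, 269, 298)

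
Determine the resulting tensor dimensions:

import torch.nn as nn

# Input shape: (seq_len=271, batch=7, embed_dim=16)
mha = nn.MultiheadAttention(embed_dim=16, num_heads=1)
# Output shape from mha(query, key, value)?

Input shape: (271, 7, 16)
Output shape: (271, 7, 16)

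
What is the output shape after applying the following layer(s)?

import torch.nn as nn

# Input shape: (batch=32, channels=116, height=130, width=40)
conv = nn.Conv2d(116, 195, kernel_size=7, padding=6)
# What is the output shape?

Input shape: (32, 116, 130, 40)
Output shape: (32, 195, 136, 46)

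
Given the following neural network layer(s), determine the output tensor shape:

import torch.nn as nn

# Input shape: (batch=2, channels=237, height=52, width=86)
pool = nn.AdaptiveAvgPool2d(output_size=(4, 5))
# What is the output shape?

Input shape: (2, 237, 52, 86)
Output shape: (2, 237, 4, 5)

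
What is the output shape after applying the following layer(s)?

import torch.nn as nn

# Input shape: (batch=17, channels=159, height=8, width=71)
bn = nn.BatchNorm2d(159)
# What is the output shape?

Input shape: (17, 159, 8, 71)
Output shape: (17, 159, 8, 71)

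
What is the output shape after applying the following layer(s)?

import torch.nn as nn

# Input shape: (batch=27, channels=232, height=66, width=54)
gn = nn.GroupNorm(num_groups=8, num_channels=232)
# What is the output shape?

Input shape: (27, 232, 66, 54)
Output shape: (27, 232, 66, 54)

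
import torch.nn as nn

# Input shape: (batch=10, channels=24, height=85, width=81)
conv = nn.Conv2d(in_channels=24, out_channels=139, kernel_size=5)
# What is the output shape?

Input shape: (10, 24, 85, 81)
Output shape: (10, 139, 81, 77)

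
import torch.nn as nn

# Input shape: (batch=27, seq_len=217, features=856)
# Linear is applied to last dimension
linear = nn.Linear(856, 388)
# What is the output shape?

Input shape: (27, 217, 856)
Output shape: (27, 217, 388)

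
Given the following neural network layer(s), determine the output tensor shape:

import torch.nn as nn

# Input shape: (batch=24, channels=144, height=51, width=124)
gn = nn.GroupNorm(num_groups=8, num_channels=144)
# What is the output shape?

Input shape: (24, 144, 51, 124)
Output shape: (24, 144, 51, 124)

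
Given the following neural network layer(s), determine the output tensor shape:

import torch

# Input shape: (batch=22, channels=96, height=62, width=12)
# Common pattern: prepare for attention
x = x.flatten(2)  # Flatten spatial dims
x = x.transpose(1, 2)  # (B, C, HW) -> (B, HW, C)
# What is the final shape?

Input shape: (22, 96, 62, 12)
  -> after flatten(2): (22, 96, 744)
Output shape: (22, 744, 96)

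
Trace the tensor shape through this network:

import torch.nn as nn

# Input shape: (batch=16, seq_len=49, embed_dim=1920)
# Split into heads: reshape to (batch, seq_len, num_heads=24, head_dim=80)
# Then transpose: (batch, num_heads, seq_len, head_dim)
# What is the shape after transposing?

Input shape: (16, 49, 1920)
  -> after reshape: (16, 49, 24, 80)
Output shape: (16, 24, 49, 80)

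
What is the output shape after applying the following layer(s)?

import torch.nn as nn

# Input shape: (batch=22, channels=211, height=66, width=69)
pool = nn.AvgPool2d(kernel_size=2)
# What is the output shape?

Input shape: (22, 211, 66, 69)
Output shape: (22, 211, 33, 34)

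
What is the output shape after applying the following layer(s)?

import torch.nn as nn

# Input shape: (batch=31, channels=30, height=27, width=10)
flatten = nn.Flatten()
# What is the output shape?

Input shape: (31, 30, 27, 10)
Output shape: (31, 8100)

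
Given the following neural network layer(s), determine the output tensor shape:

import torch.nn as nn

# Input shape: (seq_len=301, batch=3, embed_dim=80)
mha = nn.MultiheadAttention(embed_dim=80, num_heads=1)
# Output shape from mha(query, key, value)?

Input shape: (301, 3, 80)
Output shape: (301, 3, 80)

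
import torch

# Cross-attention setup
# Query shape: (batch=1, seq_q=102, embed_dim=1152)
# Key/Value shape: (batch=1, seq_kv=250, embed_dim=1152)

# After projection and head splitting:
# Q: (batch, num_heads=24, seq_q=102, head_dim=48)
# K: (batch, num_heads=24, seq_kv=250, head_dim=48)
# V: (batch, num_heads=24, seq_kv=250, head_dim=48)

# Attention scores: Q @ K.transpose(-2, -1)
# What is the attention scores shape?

Input shape: (1, 102, 1152)
Output shape: (1, 24, 102, 250)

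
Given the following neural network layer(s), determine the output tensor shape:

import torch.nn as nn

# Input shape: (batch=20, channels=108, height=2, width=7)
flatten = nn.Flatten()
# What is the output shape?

Input shape: (20, 108, 2, 7)
Output shape: (20, 1512)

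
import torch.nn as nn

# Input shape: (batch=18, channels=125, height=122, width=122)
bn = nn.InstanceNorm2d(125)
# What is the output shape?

Input shape: (18, 125, 122, 122)
Output shape: (18, 125, 122, 122)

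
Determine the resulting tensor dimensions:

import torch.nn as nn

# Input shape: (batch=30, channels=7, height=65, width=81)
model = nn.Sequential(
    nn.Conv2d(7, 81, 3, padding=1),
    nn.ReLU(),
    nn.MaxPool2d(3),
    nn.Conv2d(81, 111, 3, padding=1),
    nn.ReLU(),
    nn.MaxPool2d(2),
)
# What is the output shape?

Input shape: (30, 7, 65, 81)
  -> after first Conv2d: (30, 81, 65, 81)
  -> after first MaxPool2d: (30, 81, 21, 27)
  -> after second Conv2d: (30, 111, 21, 27)
Output shape: (30, 111, 10, 13)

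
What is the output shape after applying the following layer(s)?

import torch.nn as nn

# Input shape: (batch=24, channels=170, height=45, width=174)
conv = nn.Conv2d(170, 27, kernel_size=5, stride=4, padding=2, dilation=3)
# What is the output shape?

Input shape: (24, 170, 45, 174)
Output shape: (24, 27, 10, 42)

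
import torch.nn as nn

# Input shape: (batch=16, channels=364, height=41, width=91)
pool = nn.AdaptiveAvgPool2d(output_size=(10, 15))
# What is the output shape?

Input shape: (16, 364, 41, 91)
Output shape: (16, 364, 10, 15)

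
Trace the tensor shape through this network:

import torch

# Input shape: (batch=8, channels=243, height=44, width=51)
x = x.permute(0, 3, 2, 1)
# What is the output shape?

Input shape: (8, 243, 44, 51)
Output shape: (8, 51, 44, 243)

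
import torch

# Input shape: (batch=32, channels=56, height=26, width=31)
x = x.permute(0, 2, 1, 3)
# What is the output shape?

Input shape: (32, 56, 26, 31)
Output shape: (32, 26, 56, 31)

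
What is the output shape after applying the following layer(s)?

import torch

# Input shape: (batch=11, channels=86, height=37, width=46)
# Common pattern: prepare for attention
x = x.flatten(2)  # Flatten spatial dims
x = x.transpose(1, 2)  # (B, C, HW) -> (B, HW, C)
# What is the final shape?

Input shape: (11, 86, 37, 46)
  -> after flatten(2): (11, 86, 1702)
Output shape: (11, 1702, 86)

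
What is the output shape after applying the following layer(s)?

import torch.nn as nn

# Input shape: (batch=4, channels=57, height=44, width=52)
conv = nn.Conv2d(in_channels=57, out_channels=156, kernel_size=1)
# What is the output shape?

Input shape: (4, 57, 44, 52)
Output shape: (4, 156, 44, 52)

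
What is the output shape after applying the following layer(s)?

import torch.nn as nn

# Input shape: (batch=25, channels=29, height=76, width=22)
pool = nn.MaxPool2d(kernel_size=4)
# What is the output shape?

Input shape: (25, 29, 76, 22)
Output shape: (25, 29, 19, 5)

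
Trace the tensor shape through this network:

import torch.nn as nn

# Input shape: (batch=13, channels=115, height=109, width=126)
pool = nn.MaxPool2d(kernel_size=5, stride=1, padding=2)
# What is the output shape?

Input shape: (13, 115, 109, 126)
Output shape: (13, 115, 109, 126)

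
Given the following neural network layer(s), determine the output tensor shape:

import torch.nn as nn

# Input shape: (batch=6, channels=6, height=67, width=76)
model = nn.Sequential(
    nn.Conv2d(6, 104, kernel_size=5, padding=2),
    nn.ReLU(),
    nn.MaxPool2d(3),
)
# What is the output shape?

Input shape: (6, 6, 67, 76)
  -> after Conv2d: (6, 104, 67, 76)
  -> after ReLU: (6, 104, 67, 76)
Output shape: (6, 104, 22, 25)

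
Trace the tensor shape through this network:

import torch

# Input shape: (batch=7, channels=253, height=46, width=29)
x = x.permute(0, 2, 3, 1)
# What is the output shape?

Input shape: (7, 253, 46, 29)
Output shape: (7, 46, 29, 253)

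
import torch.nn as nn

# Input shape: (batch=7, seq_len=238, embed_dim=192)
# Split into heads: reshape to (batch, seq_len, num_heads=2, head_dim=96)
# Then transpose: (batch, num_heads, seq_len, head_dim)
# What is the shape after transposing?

Input shape: (7, 238, 192)
  -> after reshape: (7, 238, 2, 96)
Output shape: (7, 2, 238, 96)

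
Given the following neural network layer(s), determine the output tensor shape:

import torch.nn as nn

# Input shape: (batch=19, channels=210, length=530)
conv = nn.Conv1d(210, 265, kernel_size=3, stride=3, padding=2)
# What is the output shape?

Input shape: (19, 210, 530)
Output shape: (19, 265, 178)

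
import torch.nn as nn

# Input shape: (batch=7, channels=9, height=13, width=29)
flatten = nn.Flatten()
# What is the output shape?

Input shape: (7, 9, 13, 29)
Output shape: (7, 3393)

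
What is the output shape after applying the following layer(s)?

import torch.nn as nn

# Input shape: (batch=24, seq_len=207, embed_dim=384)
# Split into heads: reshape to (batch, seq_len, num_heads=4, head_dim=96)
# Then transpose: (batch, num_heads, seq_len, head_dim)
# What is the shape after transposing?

Input shape: (24, 207, 384)
  -> after reshape: (24, 207, 4, 96)
Output shape: (24, 4, 207, 96)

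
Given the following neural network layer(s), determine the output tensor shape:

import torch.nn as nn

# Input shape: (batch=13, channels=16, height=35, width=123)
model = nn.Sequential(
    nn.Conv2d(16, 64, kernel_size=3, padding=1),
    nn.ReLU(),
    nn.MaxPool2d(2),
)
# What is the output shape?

Input shape: (13, 16, 35, 123)
  -> after Conv2d: (13, 64, 35, 123)
  -> after ReLU: (13, 64, 35, 123)
Output shape: (13, 64, 17, 61)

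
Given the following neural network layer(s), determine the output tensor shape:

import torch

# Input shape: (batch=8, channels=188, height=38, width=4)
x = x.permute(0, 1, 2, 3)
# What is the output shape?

Input shape: (8, 188, 38, 4)
Output shape: (8, 188, 38, 4)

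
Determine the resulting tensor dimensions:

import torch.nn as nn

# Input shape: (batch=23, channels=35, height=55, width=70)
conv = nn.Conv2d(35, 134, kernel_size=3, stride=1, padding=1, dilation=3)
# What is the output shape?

Input shape: (23, 35, 55, 70)
Output shape: (23, 134, 51, 66)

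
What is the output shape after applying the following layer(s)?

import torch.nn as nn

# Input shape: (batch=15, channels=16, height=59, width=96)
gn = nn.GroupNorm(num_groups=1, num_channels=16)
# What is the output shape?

Input shape: (15, 16, 59, 96)
Output shape: (15, 16, 59, 96)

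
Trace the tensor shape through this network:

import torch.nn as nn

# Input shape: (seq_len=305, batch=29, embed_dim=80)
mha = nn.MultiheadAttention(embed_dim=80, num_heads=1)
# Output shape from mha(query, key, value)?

Input shape: (305, 29, 80)
Output shape: (305, 29, 80)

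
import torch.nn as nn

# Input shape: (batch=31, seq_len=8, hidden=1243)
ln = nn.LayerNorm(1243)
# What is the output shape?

Input shape: (31, 8, 1243)
Output shape: (31, 8, 1243)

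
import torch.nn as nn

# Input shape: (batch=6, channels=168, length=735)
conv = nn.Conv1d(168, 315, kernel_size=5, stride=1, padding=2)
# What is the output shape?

Input shape: (6, 168, 735)
Output shape: (6, 315, 735)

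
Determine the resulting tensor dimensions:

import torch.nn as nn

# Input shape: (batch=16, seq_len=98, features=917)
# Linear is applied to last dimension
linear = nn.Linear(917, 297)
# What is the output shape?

Input shape: (16, 98, 917)
Output shape: (16, 98, 297)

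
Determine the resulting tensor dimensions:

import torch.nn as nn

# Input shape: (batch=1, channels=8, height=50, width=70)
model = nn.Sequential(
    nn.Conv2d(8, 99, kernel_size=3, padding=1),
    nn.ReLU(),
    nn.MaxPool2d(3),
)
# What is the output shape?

Input shape: (1, 8, 50, 70)
  -> after Conv2d: (1, 99, 50, 70)
  -> after ReLU: (1, 99, 50, 70)
Output shape: (1, 99, 16, 23)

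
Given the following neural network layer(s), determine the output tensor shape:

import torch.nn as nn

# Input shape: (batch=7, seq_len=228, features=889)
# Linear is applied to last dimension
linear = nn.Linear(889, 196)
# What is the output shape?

Input shape: (7, 228, 889)
Output shape: (7, 228, 196)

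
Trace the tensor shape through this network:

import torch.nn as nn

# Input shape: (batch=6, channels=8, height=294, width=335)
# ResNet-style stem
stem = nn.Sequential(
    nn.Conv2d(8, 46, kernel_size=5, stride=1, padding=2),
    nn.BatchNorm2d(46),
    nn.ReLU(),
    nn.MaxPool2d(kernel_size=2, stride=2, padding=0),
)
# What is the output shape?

Input shape: (6, 8, 294, 335)
  -> after Conv2d 5x5 stride=1: (6, 46, 294, 335)
Output shape: (6, 46, 147, 167)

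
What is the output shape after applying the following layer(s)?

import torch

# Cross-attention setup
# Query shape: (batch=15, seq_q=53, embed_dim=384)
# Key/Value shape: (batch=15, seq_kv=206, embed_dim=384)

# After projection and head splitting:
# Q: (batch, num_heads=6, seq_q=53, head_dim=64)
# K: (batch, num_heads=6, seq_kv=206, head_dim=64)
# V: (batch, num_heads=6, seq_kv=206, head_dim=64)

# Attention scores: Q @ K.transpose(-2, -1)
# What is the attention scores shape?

Input shape: (15, 53, 384)
Output shape: (15, 6, 53, 206)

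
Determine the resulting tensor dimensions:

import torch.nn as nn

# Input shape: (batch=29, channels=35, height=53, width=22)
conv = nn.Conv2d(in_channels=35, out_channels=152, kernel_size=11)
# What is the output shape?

Input shape: (29, 35, 53, 22)
Output shape: (29, 152, 43, 12)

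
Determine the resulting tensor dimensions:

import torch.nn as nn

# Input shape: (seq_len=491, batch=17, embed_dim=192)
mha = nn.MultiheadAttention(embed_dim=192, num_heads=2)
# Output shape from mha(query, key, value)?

Input shape: (491, 17, 192)
Output shape: (491, 17, 192)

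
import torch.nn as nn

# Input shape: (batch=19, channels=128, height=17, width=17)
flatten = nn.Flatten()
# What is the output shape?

Input shape: (19, 128, 17, 17)
Output shape: (19, 36992)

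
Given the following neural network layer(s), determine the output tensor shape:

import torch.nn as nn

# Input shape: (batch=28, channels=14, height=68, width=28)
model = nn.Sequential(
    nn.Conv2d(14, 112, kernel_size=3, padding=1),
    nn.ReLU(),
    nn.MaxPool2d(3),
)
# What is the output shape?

Input shape: (28, 14, 68, 28)
  -> after Conv2d: (28, 112, 68, 28)
  -> after ReLU: (28, 112, 68, 28)
Output shape: (28, 112, 22, 9)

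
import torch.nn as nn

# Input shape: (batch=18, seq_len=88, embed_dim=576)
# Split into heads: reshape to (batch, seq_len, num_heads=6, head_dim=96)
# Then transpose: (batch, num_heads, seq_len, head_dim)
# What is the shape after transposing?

Input shape: (18, 88, 576)
  -> after reshape: (18, 88, 6, 96)
Output shape: (18, 6, 88, 96)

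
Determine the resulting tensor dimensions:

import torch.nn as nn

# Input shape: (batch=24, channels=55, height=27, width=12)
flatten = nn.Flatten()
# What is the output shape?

Input shape: (24, 55, 27, 12)
Output shape: (24, 17820)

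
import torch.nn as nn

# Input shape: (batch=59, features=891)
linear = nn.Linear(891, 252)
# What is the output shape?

Input shape: (59, 891)
Output shape: (59, 252)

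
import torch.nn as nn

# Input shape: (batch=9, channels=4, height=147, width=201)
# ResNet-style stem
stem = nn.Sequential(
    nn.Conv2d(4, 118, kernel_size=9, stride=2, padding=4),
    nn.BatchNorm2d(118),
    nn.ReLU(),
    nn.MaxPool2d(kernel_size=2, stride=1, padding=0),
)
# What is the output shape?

Input shape: (9, 4, 147, 201)
  -> after Conv2d 9x9 stride=2: (9, 118, 74, 101)
Output shape: (9, 118, 73, 100)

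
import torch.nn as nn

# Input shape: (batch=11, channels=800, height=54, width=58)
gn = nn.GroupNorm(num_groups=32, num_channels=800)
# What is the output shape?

Input shape: (11, 800, 54, 58)
Output shape: (11, 800, 54, 58)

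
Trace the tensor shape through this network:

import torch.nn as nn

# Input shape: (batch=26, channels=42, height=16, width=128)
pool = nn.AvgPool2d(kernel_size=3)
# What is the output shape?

Input shape: (26, 42, 16, 128)
Output shape: (26, 42, 5, 42)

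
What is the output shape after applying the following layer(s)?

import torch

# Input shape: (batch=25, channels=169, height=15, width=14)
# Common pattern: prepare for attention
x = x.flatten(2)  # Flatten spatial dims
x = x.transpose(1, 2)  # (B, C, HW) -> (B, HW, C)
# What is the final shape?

Input shape: (25, 169, 15, 14)
  -> after flatten(2): (25, 169, 210)
Output shape: (25, 210, 169)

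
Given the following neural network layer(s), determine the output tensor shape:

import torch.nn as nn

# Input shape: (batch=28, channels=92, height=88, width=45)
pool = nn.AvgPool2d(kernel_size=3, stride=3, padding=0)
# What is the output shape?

Input shape: (28, 92, 88, 45)
Output shape: (28, 92, 29, 15)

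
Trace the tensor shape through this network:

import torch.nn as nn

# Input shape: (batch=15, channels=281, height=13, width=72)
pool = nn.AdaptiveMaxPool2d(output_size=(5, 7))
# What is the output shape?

Input shape: (15, 281, 13, 72)
Output shape: (15, 281, 5, 7)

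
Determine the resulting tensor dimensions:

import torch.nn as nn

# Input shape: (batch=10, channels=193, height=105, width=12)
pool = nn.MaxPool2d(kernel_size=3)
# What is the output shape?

Input shape: (10, 193, 105, 12)
Output shape: (10, 193, 35, 4)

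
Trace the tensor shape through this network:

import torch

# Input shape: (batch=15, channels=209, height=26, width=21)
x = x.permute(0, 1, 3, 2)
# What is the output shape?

Input shape: (15, 209, 26, 21)
Output shape: (15, 209, 21, 26)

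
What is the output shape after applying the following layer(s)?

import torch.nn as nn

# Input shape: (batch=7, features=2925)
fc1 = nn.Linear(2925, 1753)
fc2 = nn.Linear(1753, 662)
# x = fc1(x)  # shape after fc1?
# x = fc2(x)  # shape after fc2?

Input shape: (7, 2925)
  -> after fc1: (7, 1753)
Output shape: (7, 662)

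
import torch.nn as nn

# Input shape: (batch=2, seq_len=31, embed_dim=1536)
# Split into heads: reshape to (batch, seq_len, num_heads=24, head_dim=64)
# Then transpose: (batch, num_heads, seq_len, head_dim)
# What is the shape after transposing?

Input shape: (2, 31, 1536)
  -> after reshape: (2, 31, 24, 64)
Output shape: (2, 24, 31, 64)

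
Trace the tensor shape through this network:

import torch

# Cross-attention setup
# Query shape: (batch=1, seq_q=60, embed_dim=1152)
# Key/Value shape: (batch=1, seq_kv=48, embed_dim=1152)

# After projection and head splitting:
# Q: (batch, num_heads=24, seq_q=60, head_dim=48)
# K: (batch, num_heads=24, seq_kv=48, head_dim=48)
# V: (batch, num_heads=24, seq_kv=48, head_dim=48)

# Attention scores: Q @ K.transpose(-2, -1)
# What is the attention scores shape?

Input shape: (1, 60, 1152)
Output shape: (1, 24, 60, 48)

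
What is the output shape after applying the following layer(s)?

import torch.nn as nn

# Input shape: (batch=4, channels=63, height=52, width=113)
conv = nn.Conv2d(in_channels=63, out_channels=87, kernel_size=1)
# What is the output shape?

Input shape: (4, 63, 52, 113)
Output shape: (4, 87, 52, 113)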